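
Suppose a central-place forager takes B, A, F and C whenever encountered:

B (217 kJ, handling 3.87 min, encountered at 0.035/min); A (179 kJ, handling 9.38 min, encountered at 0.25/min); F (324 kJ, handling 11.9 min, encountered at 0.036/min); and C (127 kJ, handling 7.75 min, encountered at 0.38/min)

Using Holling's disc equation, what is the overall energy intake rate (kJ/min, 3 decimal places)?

16.380 kJ/min

R = Σλ_iE_i / (1 + Σλ_ih_i)
Numerator: 0.035×217 + 0.25×179 + 0.036×324 + 0.38×127 = 112.3
Denominator: 1 + 0.035×3.87 + 0.25×9.38 + 0.036×11.9 + 0.38×7.75 = 6.854
R = 112.3/6.854 = 16.38 kJ/min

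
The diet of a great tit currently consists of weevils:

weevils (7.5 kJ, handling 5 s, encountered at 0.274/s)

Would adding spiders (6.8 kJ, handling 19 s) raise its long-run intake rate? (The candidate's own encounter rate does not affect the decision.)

On weevils alone, R = ΣλE/(1+Σλh) = 2.055/2.37 = 0.8671 kJ/s.
spiders: E/h = 6.8/19 = 0.3579 kJ/s.
0.3579 < 0.8671, so adding spiders would lower the average — exclude it.

No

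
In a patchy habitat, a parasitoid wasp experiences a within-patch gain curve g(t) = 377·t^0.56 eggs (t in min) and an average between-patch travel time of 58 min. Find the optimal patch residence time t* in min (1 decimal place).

73.8 min

Optimal t* satisfies g'(t*) = g(t*)/(T + t*).
g'(t) = 0.56·377·t^-0.44. Setting 0.56·377·t^-0.44 = 377·t^0.56/(58+t) gives 0.56(58+t) = t, so 0.44·t = 0.56×58.
t* = 0.56×58/0.44 = 73.82 min.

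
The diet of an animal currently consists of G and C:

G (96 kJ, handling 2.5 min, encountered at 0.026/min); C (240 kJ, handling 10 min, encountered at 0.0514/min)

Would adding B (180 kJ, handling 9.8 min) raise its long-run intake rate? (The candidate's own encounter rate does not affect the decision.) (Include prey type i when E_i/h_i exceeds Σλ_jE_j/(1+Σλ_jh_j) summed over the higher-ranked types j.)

On G and C alone, R = ΣλE/(1+Σλh) = 14.83/1.579 = 9.393 kJ/min.
Profitability of B: 180/9.8 = 18.37 kJ/min.
18.37 > 9.393, so adding B raises the average — include it.

Yes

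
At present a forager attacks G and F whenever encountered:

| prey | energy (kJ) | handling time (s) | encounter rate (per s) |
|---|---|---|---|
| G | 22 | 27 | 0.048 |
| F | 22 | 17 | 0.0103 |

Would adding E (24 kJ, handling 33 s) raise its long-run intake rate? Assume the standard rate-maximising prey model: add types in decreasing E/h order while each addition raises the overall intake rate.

Yes

On G and F alone, R = ΣλE/(1+Σλh) = 1.283/2.471 = 0.519 kJ/s.
E: E/h = 24/33 = 0.7273 kJ/s.
Since 0.7273 > R, including E increases the long-run rate.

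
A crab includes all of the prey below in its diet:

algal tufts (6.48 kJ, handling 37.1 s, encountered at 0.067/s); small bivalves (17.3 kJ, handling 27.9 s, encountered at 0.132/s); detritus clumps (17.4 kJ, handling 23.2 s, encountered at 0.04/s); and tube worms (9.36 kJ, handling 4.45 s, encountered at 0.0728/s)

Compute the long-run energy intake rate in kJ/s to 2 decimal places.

0.49 kJ/s

R = (0.067×6.48 + 0.132×17.3 + 0.04×17.4 + 0.0728×9.36) / (1 + 0.067×37.1 + 0.132×27.9 + 0.04×23.2 + 0.0728×4.45) = 4.095/8.42 = 0.4863 kJ/s.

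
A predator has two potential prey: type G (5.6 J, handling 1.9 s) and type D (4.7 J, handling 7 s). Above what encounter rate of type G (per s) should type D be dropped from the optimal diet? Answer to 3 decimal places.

0.155 per s

Drop type D once their profitability E₂/h₂ falls below the rate achievable on type G alone: E₂/h₂ = λE₁/(1 + λh₁).
Solve for λ: λE₁h₂ = E₂(1 + λh₁) → λ(E₁h₂ − E₂h₁) = E₂ → λ = E₂/(E₁h₂ − E₂h₁).
λ = 4.7/(5.6×7 − 4.7×1.9) = 4.7/30.27 = 0.1553 per s.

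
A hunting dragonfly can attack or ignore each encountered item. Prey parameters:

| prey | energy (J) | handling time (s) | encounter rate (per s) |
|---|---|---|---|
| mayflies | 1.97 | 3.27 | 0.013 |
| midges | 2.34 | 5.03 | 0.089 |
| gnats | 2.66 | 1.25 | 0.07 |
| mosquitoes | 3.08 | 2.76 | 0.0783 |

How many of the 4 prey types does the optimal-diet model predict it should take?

Rank by E/h (J/s): gnats 2.13, mosquitoes 1.12, mayflies 0.602, midges 0.465. Include each in turn until the next type's E/h falls below the running intake rate.
Rate on top 1: 0.1712. mosquitoes: 1.12 > 0.1712 → include.
Rate on top 2: 0.3278. mayflies: 0.602 > 0.3278 → include.
Rate on top 3: 0.3365. midges: 0.465 > 0.3365 → include.
Optimal diet: gnats, mosquitoes, mayflies, midges — 4 of 4 types.

4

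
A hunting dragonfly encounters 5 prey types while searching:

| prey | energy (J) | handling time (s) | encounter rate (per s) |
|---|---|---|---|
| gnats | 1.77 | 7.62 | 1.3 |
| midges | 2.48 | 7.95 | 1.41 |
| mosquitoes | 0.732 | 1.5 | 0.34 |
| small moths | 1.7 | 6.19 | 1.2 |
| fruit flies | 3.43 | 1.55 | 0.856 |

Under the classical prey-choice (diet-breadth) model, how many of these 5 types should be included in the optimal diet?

Profitabilities (E/h, J/s): fruit flies 2.21, mosquitoes 0.488, midges 0.312, small moths 0.275, gnats 0.232. Add prey in this order while the next type's profitability exceeds the intake rate on those already taken.
Rate on top 1: 1.262. mosquitoes: 0.488 < 1.262 → exclude; stop.
Optimal diet: fruit flies — 1 of 5 types.

1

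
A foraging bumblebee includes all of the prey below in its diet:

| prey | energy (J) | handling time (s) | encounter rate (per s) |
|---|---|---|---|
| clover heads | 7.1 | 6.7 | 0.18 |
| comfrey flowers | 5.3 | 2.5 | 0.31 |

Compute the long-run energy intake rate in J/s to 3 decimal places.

0.980 J/s

R = (0.18×7.1 + 0.31×5.3) / (1 + 0.18×6.7 + 0.31×2.5) = 2.921/2.981 = 0.9799 J/s.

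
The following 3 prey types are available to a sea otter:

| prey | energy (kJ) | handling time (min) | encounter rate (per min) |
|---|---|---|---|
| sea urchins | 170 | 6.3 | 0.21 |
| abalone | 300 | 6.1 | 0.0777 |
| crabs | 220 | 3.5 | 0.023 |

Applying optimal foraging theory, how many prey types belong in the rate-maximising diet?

Profitabilities (E/h, kJ/min): crabs 62.9, abalone 49.2, sea urchins 27. Add prey in this order while the next type's profitability exceeds the intake rate on those already taken.
Rate on top 1: 4.683. abalone: 49.2 > 4.683 → include.
Rate on top 2: 18.25. sea urchins: 27 > 18.25 → include.
Optimal diet: crabs, abalone, sea urchins — 3 of 3 types.

3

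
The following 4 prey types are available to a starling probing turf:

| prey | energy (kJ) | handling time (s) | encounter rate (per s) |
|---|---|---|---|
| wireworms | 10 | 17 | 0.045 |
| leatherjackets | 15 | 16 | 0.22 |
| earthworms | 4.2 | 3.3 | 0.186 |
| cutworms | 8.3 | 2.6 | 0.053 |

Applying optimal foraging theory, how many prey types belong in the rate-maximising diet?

3

Rank by E/h (kJ/s): cutworms 3.19, earthworms 1.27, leatherjackets 0.938, wireworms 0.588. Include each in turn until the next type's E/h falls below the running intake rate.
Rate on top 1: 0.3866. earthworms: 1.27 > 0.3866 → include.
Rate on top 2: 0.6971. leatherjackets: 0.938 > 0.6971 → include.
Rate on top 3: 0.8576. wireworms: 0.588 < 0.8576 → exclude; stop.
Optimal diet: cutworms, earthworms, leatherjackets — 3 of 4 types.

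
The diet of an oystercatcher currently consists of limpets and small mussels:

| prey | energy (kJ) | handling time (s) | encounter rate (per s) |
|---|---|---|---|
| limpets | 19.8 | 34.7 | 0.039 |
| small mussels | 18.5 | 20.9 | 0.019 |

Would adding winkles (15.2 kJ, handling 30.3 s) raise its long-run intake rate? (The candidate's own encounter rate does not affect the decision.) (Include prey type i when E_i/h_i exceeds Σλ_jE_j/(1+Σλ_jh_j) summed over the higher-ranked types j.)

Yes

Intake rate on the current diet: R = (0.039×19.8 + 0.019×18.5) / (1 + 0.039×34.7 + 0.019×20.9) = 1.124/2.75 = 0.4086 kJ/s.
Profitability of winkles: 15.2/30.3 = 0.5017 kJ/s.
0.5017 > 0.4086, so adding winkles raises the average — include it.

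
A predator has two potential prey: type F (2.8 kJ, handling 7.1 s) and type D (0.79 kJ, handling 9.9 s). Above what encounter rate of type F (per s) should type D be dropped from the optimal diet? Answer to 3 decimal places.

Drop type D once their profitability E₂/h₂ falls below the rate achievable on type F alone: E₂/h₂ = λE₁/(1 + λh₁).
Solve for λ: λE₁h₂ = E₂(1 + λh₁) → λ(E₁h₂ − E₂h₁) = E₂ → λ = E₂/(E₁h₂ − E₂h₁).
λ = 0.79/(2.8×9.9 − 0.79×7.1) = 0.79/22.11 = 0.03573 per s.

0.036 per s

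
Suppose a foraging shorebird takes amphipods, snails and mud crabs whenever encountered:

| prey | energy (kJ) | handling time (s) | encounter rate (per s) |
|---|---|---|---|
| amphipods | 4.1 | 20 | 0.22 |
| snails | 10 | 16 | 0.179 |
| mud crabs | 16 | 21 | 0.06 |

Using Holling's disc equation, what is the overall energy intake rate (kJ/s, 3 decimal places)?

0.383 kJ/s

R = (0.22×4.1 + 0.179×10 + 0.06×16) / (1 + 0.22×20 + 0.179×16 + 0.06×21) = 3.652/9.524 = 0.3835 kJ/s.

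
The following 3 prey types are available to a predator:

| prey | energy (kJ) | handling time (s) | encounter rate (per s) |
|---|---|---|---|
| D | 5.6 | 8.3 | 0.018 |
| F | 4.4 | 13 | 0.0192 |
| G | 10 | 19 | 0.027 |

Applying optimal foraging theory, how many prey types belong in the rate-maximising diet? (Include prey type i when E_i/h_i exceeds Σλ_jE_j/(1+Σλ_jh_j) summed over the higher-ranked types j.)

E/h in descending order: D 0.675, G 0.526, F 0.338 kJ/s. The optimal diet is the largest prefix of this list for which every included type satisfies E_i/h_i > R on the types above it.
Rate on top 1: 0.0877. G: 0.526 > 0.0877 → include.
Rate on top 2: 0.2231. F: 0.338 > 0.2231 → include.
Optimal diet: D, G, F — 3 of 3 types.

3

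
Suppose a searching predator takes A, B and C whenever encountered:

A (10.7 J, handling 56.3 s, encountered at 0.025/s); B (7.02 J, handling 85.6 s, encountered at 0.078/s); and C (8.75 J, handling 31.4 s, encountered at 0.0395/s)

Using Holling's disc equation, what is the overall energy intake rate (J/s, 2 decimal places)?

R = Σλ_iE_i / (1 + Σλ_ih_i)
Numerator: 0.025×10.7 + 0.078×7.02 + 0.0395×8.75 = 1.161
Denominator: 1 + 0.025×56.3 + 0.078×85.6 + 0.0395×31.4 = 10.32
R = 1.161/10.32 = 0.1124 J/s

0.11 J/s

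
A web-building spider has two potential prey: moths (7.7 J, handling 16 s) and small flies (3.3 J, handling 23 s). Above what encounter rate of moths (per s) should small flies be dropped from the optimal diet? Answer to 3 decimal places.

0.027 per s

At the threshold, the rate on moths alone equals the profitability of small flies: λ·7.7/(1 + λ·16) = 3.3/23 = 0.1435.
Rearranging, λ(7.7 − 0.1435×16) = 0.1435, so λ = 0.1435/5.404 = 0.02655 per s.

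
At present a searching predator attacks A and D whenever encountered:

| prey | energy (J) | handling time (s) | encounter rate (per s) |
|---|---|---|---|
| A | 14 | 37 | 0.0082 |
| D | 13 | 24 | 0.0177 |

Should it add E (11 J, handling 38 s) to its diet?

On A and D alone, R = ΣλE/(1+Σλh) = 0.3449/1.728 = 0.1996 J/s.
E: E/h = 11/38 = 0.2895 J/s.
Since 0.2895 > R, including E increases the long-run rate.

Yes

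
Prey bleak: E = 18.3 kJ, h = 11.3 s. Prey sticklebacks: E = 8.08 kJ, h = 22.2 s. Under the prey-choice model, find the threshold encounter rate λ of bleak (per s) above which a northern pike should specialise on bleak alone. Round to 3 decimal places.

At the threshold, the rate on bleak alone equals the profitability of sticklebacks: λ·18.3/(1 + λ·11.3) = 8.08/22.2 = 0.364.
Rearranging, λ(18.3 − 0.364×11.3) = 0.364, so λ = 0.364/14.19 = 0.02565 per s.

0.026 per s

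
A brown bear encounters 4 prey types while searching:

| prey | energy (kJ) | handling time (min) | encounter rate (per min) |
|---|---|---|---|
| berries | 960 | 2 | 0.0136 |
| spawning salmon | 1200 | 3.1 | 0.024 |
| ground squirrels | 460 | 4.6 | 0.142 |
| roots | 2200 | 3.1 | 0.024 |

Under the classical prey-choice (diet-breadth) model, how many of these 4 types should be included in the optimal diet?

E/h in descending order: roots 710, berries 480, spawning salmon 387, ground squirrels 100 kJ/min. The optimal diet is the largest prefix of this list for which every included type satisfies E_i/h_i > R on the types above it.
Rate on top 1: 49.14. berries: 480 > 49.14 → include.
Rate on top 2: 59.78. spawning salmon: 387 > 59.78 → include.
Rate on top 3: 80.49. ground squirrels: 100 > 80.49 → include.
Optimal diet: roots, berries, spawning salmon, ground squirrels — 4 of 4 types.

4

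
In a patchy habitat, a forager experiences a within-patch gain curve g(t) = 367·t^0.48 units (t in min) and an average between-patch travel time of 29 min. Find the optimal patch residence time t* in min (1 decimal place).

By the marginal value theorem, leave when the instantaneous gain rate g'(t) equals the habitat-wide average g(t)/(T + t).
g'(t) = 0.48·367·t^-0.52. Setting 0.48·367·t^-0.52 = 367·t^0.48/(29+t) gives 0.48(29+t) = t, so 0.52·t = 0.48×29.
t* = 0.48×29/0.52 = 26.77 min.

26.8 min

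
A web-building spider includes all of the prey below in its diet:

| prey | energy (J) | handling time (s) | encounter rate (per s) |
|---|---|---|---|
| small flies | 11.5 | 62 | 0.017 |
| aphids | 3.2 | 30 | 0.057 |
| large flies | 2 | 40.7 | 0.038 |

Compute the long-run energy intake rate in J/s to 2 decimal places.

0.09 J/s

R = (0.017×11.5 + 0.057×3.2 + 0.038×2) / (1 + 0.017×62 + 0.057×30 + 0.038×40.7) = 0.4539/5.311 = 0.08547 J/s.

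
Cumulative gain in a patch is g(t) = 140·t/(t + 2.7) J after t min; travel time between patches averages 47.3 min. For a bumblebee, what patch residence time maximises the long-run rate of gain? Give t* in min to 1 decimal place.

Optimal t* satisfies g'(t*) = g(t*)/(T + t*).
g'(t) = 140·2.7/(t + 2.7)². Setting 140·2.7/(t+2.7)² = 140t/[(t+2.7)(47.3+t)] gives 2.7(47.3+t) = t(t+2.7), so t² = 2.7×47.3 = 127.7.
t* = √127.7 = 11.3 min.

11.3 min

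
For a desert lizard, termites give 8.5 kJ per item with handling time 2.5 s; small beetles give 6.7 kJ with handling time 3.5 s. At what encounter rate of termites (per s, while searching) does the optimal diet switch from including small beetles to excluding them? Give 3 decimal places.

At the threshold, the rate on termites alone equals the profitability of small beetles: λ·8.5/(1 + λ·2.5) = 6.7/3.5 = 1.914.
Rearranging, λ(8.5 − 1.914×2.5) = 1.914, so λ = 1.914/3.714 = 0.5154 per s.

0.515 per s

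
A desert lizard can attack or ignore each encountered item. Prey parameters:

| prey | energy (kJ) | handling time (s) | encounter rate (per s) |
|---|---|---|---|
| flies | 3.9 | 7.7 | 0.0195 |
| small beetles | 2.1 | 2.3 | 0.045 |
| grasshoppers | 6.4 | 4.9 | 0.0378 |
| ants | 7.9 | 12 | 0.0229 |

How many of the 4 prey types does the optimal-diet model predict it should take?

4

Profitabilities (E/h, kJ/s): grasshoppers 1.31, small beetles 0.913, ants 0.658, flies 0.506. Add prey in this order while the next type's profitability exceeds the intake rate on those already taken.
Rate on top 1: 0.2041. small beetles: 0.913 > 0.2041 → include.
Rate on top 2: 0.261. ants: 0.658 > 0.261 → include.
Rate on top 3: 0.3309. flies: 0.506 > 0.3309 → include.
Optimal diet: grasshoppers, small beetles, ants, flies — 4 of 4 types.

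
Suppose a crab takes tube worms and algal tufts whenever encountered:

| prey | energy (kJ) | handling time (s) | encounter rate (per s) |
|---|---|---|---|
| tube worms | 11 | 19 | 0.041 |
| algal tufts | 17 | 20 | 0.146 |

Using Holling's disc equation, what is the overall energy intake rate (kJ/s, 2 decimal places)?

0.62 kJ/s

Energy encountered per unit search time: 0.041×11 + 0.146×17 = 2.933 kJ/s.
Handling time per unit search time: 0.041×19 + 0.146×20 = 3.699.
Rate = 2.933/(1 + 3.699) = 0.6242 kJ/s.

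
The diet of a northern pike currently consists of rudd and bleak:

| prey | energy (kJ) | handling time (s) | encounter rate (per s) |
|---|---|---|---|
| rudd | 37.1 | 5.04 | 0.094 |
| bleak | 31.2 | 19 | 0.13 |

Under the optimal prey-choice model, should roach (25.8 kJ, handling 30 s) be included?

Intake rate on the current diet: R = (0.094×37.1 + 0.13×31.2) / (1 + 0.094×5.04 + 0.13×19) = 7.543/3.944 = 1.913 kJ/s.
roach: E/h = 25.8/30 = 0.86 kJ/s.
0.86 < 1.913, so adding roach would lower the average — exclude it.

No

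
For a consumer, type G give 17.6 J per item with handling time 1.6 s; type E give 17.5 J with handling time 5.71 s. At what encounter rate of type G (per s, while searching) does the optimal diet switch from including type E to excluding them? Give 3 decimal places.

The zero-one rule: include type E iff E₂/h₂ > λE₁/(1+λh₁). Equality gives the switch point.
λE₁h₂ = E₂ + λE₂h₁ ⇒ λ = E₂/(E₁h₂ − E₂h₁) = 17.5/(100.5 − 28) = 0.2414 per s.

0.241 per s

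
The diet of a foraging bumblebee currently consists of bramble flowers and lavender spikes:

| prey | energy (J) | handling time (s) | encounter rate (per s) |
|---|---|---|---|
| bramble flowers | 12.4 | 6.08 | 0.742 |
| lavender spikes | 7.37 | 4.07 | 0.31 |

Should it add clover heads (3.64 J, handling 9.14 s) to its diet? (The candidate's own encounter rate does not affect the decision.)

No

Intake rate on the current diet: R = (0.742×12.4 + 0.31×7.37) / (1 + 0.742×6.08 + 0.31×4.07) = 11.49/6.773 = 1.696 J/s.
Profitability of clover heads: 3.64/9.14 = 0.3982 J/s.
Since 0.3982 < R, time spent handling clover heads is better spent searching.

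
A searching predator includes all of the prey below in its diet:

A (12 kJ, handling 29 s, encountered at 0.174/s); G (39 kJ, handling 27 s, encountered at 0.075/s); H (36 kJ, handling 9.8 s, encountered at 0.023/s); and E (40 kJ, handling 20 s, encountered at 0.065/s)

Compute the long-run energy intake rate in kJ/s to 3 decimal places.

R = Σλ_iE_i / (1 + Σλ_ih_i)
Numerator: 0.174×12 + 0.075×39 + 0.023×36 + 0.065×40 = 8.441
Denominator: 1 + 0.174×29 + 0.075×27 + 0.023×9.8 + 0.065×20 = 9.596
R = 8.441/9.596 = 0.8796 kJ/s

0.880 kJ/s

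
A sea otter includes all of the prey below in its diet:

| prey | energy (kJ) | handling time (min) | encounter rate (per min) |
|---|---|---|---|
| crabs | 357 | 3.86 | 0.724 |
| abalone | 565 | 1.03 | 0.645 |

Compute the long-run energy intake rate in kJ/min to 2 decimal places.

R = Σλ_iE_i / (1 + Σλ_ih_i)
Numerator: 0.724×357 + 0.645×565 = 622.9
Denominator: 1 + 0.724×3.86 + 0.645×1.03 = 4.459
R = 622.9/4.459 = 139.7 kJ/min

139.69 kJ/min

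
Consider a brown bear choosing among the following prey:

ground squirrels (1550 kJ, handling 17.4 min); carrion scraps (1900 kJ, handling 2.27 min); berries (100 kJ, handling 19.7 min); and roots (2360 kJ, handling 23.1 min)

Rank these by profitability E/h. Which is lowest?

Profitability E/h (kJ/min): ground squirrels = 1550/17.4 = 89.1, carrion scraps = 1900/2.27 = 837, berries = 100/19.7 = 5.08, roots = 2360/23.1 = 102.
Ranked: carrion scraps > roots > ground squirrels > berries.

berries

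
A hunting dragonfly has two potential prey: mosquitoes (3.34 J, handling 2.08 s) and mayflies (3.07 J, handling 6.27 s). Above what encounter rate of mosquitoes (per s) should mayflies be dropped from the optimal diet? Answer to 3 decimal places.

0.211 per s

Drop mayflies once their profitability E₂/h₂ falls below the rate achievable on mosquitoes alone: E₂/h₂ = λE₁/(1 + λh₁).
Solve for λ: λE₁h₂ = E₂(1 + λh₁) → λ(E₁h₂ − E₂h₁) = E₂ → λ = E₂/(E₁h₂ − E₂h₁).
λ = 3.07/(3.34×6.27 − 3.07×2.08) = 3.07/14.56 = 0.2109 per s.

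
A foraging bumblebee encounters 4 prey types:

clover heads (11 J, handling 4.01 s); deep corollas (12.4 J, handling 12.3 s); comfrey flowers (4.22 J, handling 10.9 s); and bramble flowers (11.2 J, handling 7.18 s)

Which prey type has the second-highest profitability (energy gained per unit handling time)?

Profitability E/h (J/s): clover heads = 11/4.01 = 2.74, deep corollas = 12.4/12.3 = 1.01, comfrey flowers = 4.22/10.9 = 0.387, bramble flowers = 11.2/7.18 = 1.56.
Ranked: clover heads > bramble flowers > deep corollas > comfrey flowers.

bramble flowers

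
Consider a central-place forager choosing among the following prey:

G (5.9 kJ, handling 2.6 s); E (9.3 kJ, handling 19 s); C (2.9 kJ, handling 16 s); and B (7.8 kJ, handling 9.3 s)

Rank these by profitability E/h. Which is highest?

G

In descending order of E/h:
G: 5.9/2.6 = 2.27 kJ/s
B: 7.8/9.3 = 0.839 kJ/s
E: 9.3/19 = 0.489 kJ/s
C: 2.9/16 = 0.181 kJ/s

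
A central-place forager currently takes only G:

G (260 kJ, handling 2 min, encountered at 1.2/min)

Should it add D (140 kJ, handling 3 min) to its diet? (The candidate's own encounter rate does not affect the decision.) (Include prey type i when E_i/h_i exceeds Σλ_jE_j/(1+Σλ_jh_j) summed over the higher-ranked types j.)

Intake rate on the current diet: R = (1.2×260) / (1 + 1.2×2) = 312/3.4 = 91.76 kJ/min.
D: E/h = 140/3 = 46.67 kJ/min.
46.67 < 91.76, so adding D would lower the average — exclude it.

No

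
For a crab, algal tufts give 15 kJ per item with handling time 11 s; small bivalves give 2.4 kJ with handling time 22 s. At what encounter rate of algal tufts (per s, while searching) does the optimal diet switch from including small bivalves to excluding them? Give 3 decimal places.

At the threshold, the rate on algal tufts alone equals the profitability of small bivalves: λ·15/(1 + λ·11) = 2.4/22 = 0.1091.
Rearranging, λ(15 − 0.1091×11) = 0.1091, so λ = 0.1091/13.8 = 0.007905 per s.

0.008 per s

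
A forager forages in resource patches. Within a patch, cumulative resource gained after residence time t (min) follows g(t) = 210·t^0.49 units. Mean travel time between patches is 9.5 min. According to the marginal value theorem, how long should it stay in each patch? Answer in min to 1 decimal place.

Maximise g(t)/(T+t): set derivative to zero → g'(t)(T+t) = g(t).
g'(t) = 0.49·210·t^-0.51. Setting 0.49·210·t^-0.51 = 210·t^0.49/(9.5+t) gives 0.49(9.5+t) = t, so 0.51·t = 0.49×9.5.
t* = 0.49×9.5/0.51 = 9.127 min.

9.1 min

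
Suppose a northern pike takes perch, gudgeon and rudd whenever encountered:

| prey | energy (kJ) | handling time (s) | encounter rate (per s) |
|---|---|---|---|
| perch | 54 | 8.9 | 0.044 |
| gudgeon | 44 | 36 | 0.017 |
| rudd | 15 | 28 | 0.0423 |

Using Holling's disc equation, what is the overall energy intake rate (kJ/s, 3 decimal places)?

1.179 kJ/s

R = (0.044×54 + 0.017×44 + 0.0423×15) / (1 + 0.044×8.9 + 0.017×36 + 0.0423×28) = 3.758/3.188 = 1.179 kJ/s.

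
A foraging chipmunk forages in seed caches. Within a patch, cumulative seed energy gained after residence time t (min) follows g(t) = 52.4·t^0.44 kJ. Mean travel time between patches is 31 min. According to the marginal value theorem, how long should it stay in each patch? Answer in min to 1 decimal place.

24.4 min

Optimal t* satisfies g'(t*) = g(t*)/(T + t*).
g'(t) = 0.44·52.4·t^-0.56. Setting 0.44·52.4·t^-0.56 = 52.4·t^0.44/(31+t) gives 0.44(31+t) = t, so 0.56·t = 0.44×31.
t* = 0.44×31/0.56 = 24.36 min.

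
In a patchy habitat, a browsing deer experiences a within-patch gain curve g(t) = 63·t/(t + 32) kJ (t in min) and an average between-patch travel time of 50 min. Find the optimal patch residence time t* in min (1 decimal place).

40.0 min

By the marginal value theorem, leave when the instantaneous gain rate g'(t) equals the habitat-wide average g(t)/(T + t).
g'(t) = 63·32/(t + 32)². Setting 63·32/(t+32)² = 63t/[(t+32)(50+t)] gives 32(50+t) = t(t+32), so t² = 32×50 = 1600.
t* = √1600 = 40 min.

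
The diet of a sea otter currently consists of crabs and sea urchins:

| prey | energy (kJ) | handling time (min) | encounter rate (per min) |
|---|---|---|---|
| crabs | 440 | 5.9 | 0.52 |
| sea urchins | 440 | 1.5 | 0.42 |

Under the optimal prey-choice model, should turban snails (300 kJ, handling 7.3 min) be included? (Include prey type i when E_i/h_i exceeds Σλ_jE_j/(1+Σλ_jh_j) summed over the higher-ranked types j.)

No

On crabs and sea urchins alone, R = ΣλE/(1+Σλh) = 413.6/4.698 = 88.04 kJ/min.
Profitability of turban snails: 300/7.3 = 41.1 kJ/min.
Since 41.1 < R, time spent handling turban snails is better spent searching.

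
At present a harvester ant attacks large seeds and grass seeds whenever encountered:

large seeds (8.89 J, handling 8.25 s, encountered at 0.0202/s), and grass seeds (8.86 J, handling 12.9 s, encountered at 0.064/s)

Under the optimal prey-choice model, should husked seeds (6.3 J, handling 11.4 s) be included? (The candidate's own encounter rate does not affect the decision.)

Current rate: (0.0202×8.89 + 0.064×8.86)/(1 + 0.0202×8.25 + 0.064×12.9) = 0.3748 J/s.
husked seeds: E/h = 6.3/11.4 = 0.5526 J/s.
Since 0.5526 > R, including husked seeds increases the long-run rate.

Yes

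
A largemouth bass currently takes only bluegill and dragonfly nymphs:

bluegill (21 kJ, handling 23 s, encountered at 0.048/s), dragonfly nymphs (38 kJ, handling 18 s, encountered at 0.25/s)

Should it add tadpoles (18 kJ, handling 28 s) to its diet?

On bluegill and dragonfly nymphs alone, R = ΣλE/(1+Σλh) = 10.51/6.604 = 1.591 kJ/s.
tadpoles: E/h = 18/28 = 0.6429 kJ/s.
0.6429 < 1.591, so adding tadpoles would lower the average — exclude it.

No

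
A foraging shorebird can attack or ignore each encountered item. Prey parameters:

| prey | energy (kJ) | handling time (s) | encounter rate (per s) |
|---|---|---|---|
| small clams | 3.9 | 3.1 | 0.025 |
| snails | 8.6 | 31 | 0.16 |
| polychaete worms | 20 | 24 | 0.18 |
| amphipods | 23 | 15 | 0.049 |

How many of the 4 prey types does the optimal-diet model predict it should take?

3

Profitabilities (E/h, kJ/s): amphipods 1.53, small clams 1.26, polychaete worms 0.833, snails 0.277. Add prey in this order while the next type's profitability exceeds the intake rate on those already taken.
Rate on top 1: 0.6496. small clams: 1.26 > 0.6496 → include.
Rate on top 2: 0.6756. polychaete worms: 0.833 > 0.6756 → include.
Rate on top 3: 0.7867. snails: 0.277 < 0.7867 → exclude; stop.
Optimal diet: amphipods, small clams, polychaete worms — 3 of 4 types.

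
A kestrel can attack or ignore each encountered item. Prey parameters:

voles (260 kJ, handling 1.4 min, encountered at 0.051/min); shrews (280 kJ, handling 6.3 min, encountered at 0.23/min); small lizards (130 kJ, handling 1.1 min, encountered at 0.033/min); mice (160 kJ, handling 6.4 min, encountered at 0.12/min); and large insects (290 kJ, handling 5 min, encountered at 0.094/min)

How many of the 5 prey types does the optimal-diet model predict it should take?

4

E/h in descending order: voles 186, small lizards 118, large insects 58, shrews 44.4, mice 25 kJ/min. The optimal diet is the largest prefix of this list for which every included type satisfies E_i/h_i > R on the types above it.
Rate on top 1: 12.38. small lizards: 118 > 12.38 → include.
Rate on top 2: 15.84. large insects: 58 > 15.84 → include.
Rate on top 3: 28.4. shrews: 44.4 > 28.4 → include.
Rate on top 4: 36.08. mice: 25 < 36.08 → exclude; stop.
Optimal diet: voles, small lizards, large insects, shrews — 4 of 5 types.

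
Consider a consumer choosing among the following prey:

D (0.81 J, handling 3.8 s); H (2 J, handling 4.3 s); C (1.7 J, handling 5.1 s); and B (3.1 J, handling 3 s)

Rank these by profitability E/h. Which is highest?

Profitability E/h (J/s): D = 0.81/3.8 = 0.213, H = 2/4.3 = 0.465, C = 1.7/5.1 = 0.333, B = 3.1/3 = 1.03.
Ranked: B > H > C > D.

B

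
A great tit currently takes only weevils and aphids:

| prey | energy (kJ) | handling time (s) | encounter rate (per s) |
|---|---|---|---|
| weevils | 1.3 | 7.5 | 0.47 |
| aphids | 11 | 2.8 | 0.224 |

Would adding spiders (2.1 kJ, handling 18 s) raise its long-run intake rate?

Intake rate on the current diet: R = (0.47×1.3 + 0.224×11) / (1 + 0.47×7.5 + 0.224×2.8) = 3.075/5.152 = 0.5968 kJ/s.
spiders: E/h = 2.1/18 = 0.1167 kJ/s.
0.1167 < 0.5968, so adding spiders would lower the average — exclude it.

No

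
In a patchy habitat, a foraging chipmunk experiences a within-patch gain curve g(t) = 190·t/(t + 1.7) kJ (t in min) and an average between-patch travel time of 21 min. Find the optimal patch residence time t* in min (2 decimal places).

5.97 min

Maximise g(t)/(T+t): set derivative to zero → g'(t)(T+t) = g(t).
g'(t) = 190·1.7/(t + 1.7)². Setting 190·1.7/(t+1.7)² = 190t/[(t+1.7)(21+t)] gives 1.7(21+t) = t(t+1.7), so t² = 1.7×21 = 35.7.
t* = √35.7 = 5.975 min.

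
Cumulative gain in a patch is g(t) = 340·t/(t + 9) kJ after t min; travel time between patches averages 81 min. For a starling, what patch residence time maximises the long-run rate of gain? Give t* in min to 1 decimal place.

By the marginal value theorem, leave when the instantaneous gain rate g'(t) equals the habitat-wide average g(t)/(T + t).
g'(t) = 340·9/(t + 9)². Setting 340·9/(t+9)² = 340t/[(t+9)(81+t)] gives 9(81+t) = t(t+9), so t² = 9×81 = 729.
t* = √729 = 27 min.

27.0 min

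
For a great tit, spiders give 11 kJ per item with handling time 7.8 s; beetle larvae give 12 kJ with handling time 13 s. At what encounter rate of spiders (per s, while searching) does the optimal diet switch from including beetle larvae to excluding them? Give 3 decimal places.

0.243 per s

Drop beetle larvae once their profitability E₂/h₂ falls below the rate achievable on spiders alone: E₂/h₂ = λE₁/(1 + λh₁).
Solve for λ: λE₁h₂ = E₂(1 + λh₁) → λ(E₁h₂ − E₂h₁) = E₂ → λ = E₂/(E₁h₂ − E₂h₁).
λ = 12/(11×13 − 12×7.8) = 12/49.4 = 0.2429 per s.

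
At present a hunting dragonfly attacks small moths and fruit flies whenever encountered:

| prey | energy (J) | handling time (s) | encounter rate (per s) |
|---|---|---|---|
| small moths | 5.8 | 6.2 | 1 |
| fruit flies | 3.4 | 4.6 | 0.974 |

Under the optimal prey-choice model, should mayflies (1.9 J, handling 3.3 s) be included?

No

Intake rate on the current diet: R = (1×5.8 + 0.974×3.4) / (1 + 1×6.2 + 0.974×4.6) = 9.112/11.68 = 0.7801 J/s.
Profitability of mayflies: 1.9/3.3 = 0.5758 J/s.
0.5758 < 0.7801, so adding mayflies would lower the average — exclude it.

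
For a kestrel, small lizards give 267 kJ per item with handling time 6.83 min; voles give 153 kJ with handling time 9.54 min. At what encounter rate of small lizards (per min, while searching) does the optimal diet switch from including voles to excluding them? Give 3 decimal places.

0.102 per min

At the threshold, the rate on small lizards alone equals the profitability of voles: λ·267/(1 + λ·6.83) = 153/9.54 = 16.04.
Rearranging, λ(267 − 16.04×6.83) = 16.04, so λ = 16.04/157.5 = 0.1019 per min.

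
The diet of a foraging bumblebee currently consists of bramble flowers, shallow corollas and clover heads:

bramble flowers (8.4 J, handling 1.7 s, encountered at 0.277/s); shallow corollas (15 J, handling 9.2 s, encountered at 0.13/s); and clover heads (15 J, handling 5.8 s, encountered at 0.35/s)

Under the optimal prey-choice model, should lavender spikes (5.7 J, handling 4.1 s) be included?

Intake rate on the current diet: R = (0.277×8.4 + 0.13×15 + 0.35×15) / (1 + 0.277×1.7 + 0.13×9.2 + 0.35×5.8) = 9.527/4.697 = 2.028 J/s.
lavender spikes: E/h = 5.7/4.1 = 1.39 J/s.
1.39 < 2.028, so adding lavender spikes would lower the average — exclude it.

No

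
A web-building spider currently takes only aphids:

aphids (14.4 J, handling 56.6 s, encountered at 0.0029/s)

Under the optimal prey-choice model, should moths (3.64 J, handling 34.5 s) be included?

Yes

Intake rate on the current diet: R = (0.0029×14.4) / (1 + 0.0029×56.6) = 0.04176/1.164 = 0.03587 J/s.
moths: E/h = 3.64/34.5 = 0.1055 J/s.
0.1055 > 0.03587, so adding moths raises the average — include it.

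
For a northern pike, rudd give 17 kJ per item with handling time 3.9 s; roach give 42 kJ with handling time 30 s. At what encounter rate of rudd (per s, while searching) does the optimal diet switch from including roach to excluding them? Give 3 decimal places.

0.121 per s

Drop roach once their profitability E₂/h₂ falls below the rate achievable on rudd alone: E₂/h₂ = λE₁/(1 + λh₁).
Solve for λ: λE₁h₂ = E₂(1 + λh₁) → λ(E₁h₂ − E₂h₁) = E₂ → λ = E₂/(E₁h₂ − E₂h₁).
λ = 42/(17×30 − 42×3.9) = 42/346.2 = 0.1213 per s.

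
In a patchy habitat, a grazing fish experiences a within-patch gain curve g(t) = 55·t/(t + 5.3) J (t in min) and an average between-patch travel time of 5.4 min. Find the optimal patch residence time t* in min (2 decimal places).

By the marginal value theorem, leave when the instantaneous gain rate g'(t) equals the habitat-wide average g(t)/(T + t).
g'(t) = 55·5.3/(t + 5.3)². Setting 55·5.3/(t+5.3)² = 55t/[(t+5.3)(5.4+t)] gives 5.3(5.4+t) = t(t+5.3), so t² = 5.3×5.4 = 28.62.
t* = √28.62 = 5.35 min.

5.35 min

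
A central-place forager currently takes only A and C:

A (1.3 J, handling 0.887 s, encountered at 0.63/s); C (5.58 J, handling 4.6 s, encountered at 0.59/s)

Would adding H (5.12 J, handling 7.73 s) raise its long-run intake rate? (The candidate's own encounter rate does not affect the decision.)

On A and C alone, R = ΣλE/(1+Σλh) = 4.111/4.273 = 0.9622 J/s.
H: E/h = 5.12/7.73 = 0.6624 J/s.
Since 0.6624 < R, time spent handling H is better spent searching.

No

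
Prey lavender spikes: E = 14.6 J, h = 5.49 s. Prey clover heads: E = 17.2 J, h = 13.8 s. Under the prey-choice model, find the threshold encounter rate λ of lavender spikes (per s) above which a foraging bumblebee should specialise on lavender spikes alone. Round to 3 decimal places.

At the threshold, the rate on lavender spikes alone equals the profitability of clover heads: λ·14.6/(1 + λ·5.49) = 17.2/13.8 = 1.246.
Rearranging, λ(14.6 − 1.246×5.49) = 1.246, so λ = 1.246/7.757 = 0.1607 per s.

0.161 per s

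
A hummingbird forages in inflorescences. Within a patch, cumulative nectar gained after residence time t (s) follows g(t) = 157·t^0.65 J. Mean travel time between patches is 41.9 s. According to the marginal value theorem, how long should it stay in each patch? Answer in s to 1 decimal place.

77.8 s

Maximise g(t)/(T+t): set derivative to zero → g'(t)(T+t) = g(t).
g'(t) = 0.65·157·t^-0.35. Setting 0.65·157·t^-0.35 = 157·t^0.65/(41.9+t) gives 0.65(41.9+t) = t, so 0.35·t = 0.65×41.9.
t* = 0.65×41.9/0.35 = 77.81 s.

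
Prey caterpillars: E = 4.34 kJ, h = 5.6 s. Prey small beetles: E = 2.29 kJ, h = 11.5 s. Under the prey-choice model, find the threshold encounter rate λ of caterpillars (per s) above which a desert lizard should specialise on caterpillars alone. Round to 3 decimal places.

Drop small beetles once their profitability E₂/h₂ falls below the rate achievable on caterpillars alone: E₂/h₂ = λE₁/(1 + λh₁).
Solve for λ: λE₁h₂ = E₂(1 + λh₁) → λ(E₁h₂ − E₂h₁) = E₂ → λ = E₂/(E₁h₂ − E₂h₁).
λ = 2.29/(4.34×11.5 − 2.29×5.6) = 2.29/37.09 = 0.06175 per s.

0.062 per s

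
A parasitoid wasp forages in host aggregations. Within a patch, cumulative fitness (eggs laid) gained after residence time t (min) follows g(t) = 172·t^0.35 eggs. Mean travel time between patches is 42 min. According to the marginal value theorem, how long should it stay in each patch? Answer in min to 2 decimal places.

22.62 min

Optimal t* satisfies g'(t*) = g(t*)/(T + t*).
g'(t) = 0.35·172·t^-0.65. Setting 0.35·172·t^-0.65 = 172·t^0.35/(42+t) gives 0.35(42+t) = t, so 0.65·t = 0.35×42.
t* = 0.35×42/0.65 = 22.62 min.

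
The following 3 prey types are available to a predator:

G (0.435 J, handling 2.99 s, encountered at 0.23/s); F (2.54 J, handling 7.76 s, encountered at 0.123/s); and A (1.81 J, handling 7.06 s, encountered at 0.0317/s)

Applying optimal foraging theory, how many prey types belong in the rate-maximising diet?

Rank by E/h (J/s): F 0.327, A 0.256, G 0.145. Include each in turn until the next type's E/h falls below the running intake rate.
Rate on top 1: 0.1598. A: 0.256 > 0.1598 → include.
Rate on top 2: 0.1698. G: 0.145 < 0.1698 → exclude; stop.
Optimal diet: F, A — 2 of 3 types.

2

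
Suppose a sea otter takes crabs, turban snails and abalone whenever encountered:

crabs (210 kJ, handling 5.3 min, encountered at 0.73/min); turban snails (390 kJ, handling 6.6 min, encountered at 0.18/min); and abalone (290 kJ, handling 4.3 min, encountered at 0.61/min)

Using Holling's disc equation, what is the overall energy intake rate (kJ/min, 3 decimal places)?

46.129 kJ/min

R = (0.73×210 + 0.18×390 + 0.61×290) / (1 + 0.73×5.3 + 0.18×6.6 + 0.61×4.3) = 400.4/8.68 = 46.13 kJ/min.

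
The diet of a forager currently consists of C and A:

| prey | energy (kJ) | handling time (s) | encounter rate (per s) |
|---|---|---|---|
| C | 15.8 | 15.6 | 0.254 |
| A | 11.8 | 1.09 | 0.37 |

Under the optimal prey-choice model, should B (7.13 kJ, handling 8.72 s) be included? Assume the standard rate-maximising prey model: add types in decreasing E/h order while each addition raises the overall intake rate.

No

Intake rate on the current diet: R = (0.254×15.8 + 0.37×11.8) / (1 + 0.254×15.6 + 0.37×1.09) = 8.379/5.366 = 1.562 kJ/s.
Profitability of B: 7.13/8.72 = 0.8177 kJ/s.
0.8177 < 1.562, so adding B would lower the average — exclude it.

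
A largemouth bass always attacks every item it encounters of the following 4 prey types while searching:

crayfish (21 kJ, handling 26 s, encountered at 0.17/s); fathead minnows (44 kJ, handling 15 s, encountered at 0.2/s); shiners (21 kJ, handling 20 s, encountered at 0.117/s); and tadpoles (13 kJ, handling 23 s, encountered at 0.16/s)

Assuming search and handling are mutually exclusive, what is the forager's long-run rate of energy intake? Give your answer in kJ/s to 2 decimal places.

1.17 kJ/s

Energy encountered per unit search time: 0.17×21 + 0.2×44 + 0.117×21 + 0.16×13 = 16.91 kJ/s.
Handling time per unit search time: 0.17×26 + 0.2×15 + 0.117×20 + 0.16×23 = 13.44.
Rate = 16.91/(1 + 13.44) = 1.171 kJ/s.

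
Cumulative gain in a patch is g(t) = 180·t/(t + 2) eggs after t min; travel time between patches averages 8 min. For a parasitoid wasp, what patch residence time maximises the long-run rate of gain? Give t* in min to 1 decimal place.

4.0 min

Maximise g(t)/(T+t): set derivative to zero → g'(t)(T+t) = g(t).
g'(t) = 180·2/(t + 2)². Setting 180·2/(t+2)² = 180t/[(t+2)(8+t)] gives 2(8+t) = t(t+2), so t² = 2×8 = 16.
t* = √16 = 4 min.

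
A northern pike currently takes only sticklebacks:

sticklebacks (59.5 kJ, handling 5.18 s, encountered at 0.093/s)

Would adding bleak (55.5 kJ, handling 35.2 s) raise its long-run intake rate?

Intake rate on the current diet: R = (0.093×59.5) / (1 + 0.093×5.18) = 5.534/1.482 = 3.734 kJ/s.
Profitability of bleak: 55.5/35.2 = 1.577 kJ/s.
Since 1.577 < R, time spent handling bleak is better spent searching.

No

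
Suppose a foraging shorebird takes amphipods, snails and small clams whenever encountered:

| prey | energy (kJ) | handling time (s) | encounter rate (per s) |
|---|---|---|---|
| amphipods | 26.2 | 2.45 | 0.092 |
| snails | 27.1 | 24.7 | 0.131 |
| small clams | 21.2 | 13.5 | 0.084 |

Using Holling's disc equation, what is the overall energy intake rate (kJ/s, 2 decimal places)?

R = Σλ_iE_i / (1 + Σλ_ih_i)
Numerator: 0.092×26.2 + 0.131×27.1 + 0.084×21.2 = 7.741
Denominator: 1 + 0.092×2.45 + 0.131×24.7 + 0.084×13.5 = 5.595
R = 7.741/5.595 = 1.384 kJ/s

1.38 kJ/s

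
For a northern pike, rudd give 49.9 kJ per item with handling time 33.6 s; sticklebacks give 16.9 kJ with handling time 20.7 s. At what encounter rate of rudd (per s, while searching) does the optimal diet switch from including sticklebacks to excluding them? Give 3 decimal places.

The zero-one rule: include sticklebacks iff E₂/h₂ > λE₁/(1+λh₁). Equality gives the switch point.
λE₁h₂ = E₂ + λE₂h₁ ⇒ λ = E₂/(E₁h₂ − E₂h₁) = 16.9/(1033 − 567.8) = 0.03634 per s.

0.036 per s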